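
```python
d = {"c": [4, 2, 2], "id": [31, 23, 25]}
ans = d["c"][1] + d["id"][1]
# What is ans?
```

Trace:
`d = {"c": [4, 2, 2], "id": [31, 23, 25]}` → d = {'c': [4, 2, 2], 'id': [31, 23, 25]}
`ans = d["c"][1] + d["id"][1]` → ans = 25
So ans = 25

Answer: 25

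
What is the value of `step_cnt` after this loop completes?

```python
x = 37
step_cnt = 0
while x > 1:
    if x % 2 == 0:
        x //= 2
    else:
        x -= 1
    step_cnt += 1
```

Steps to reduce 37 to 1
`step_cnt` takes the values: 0 → 1 → 2 → 3 → 4 → 5 → 6 → 7

Answer: 7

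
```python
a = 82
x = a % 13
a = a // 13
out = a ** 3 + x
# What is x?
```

Trace:
`a = 82` → a = 82
`x = a % 13` → x = 4
`a = a // 13` → a = 6
`out = a ** 3 + x` → out = 220
So x = 4

Answer: 4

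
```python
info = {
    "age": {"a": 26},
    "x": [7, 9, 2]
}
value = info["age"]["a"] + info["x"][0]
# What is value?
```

Trace:
`info = { ...` → info = {'age': {'a': 26}, 'x': [7, 9, 2]}
`value = info["age"]["a"] + info["x"][0]` → value = 33
So value = 33

Answer: 33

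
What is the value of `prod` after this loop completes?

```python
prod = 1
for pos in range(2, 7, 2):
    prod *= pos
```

Product of even numbers 2 to 6
`prod` takes the values: 1 → 2 → 8 → 48

Answer: 48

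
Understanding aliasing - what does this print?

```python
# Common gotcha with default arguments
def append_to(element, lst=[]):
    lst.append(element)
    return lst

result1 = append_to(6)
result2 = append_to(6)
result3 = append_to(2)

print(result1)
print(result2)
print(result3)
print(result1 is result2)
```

Key concept: mutable default argument gotcha.
Step by step:
`result1 = append_to(6)` → result1 = [6]
`result2 = append_to(6)` → result1 = [6, 6] (same object as result2); result2 = [6, 6] (same object as result1)
`result3 = append_to(2)` → result1 = [6, 6, 2] (same object as result2, result3); result2 = [6, 6, 2] (same object as result1, result3); result3 = [6, 6, 2] (same object as result1, result2)
`print(result1)` → prints [6, 6, 2]
`print(result2)` → prints [6, 6, 2]
`print(result3)` → prints [6, 6, 2]
`print(result1 is result2)` → prints True

Answer:
[6, 6, 2]
[6, 6, 2]
[6, 6, 2]
True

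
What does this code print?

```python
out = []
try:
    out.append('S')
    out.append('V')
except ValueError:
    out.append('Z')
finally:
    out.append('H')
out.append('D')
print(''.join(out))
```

Execution trace: 'S' (try body) → 'V' (try body, no exception) → 'H' (finally) → 'D' (after the try/except). Output: SVHD

Answer: SVHD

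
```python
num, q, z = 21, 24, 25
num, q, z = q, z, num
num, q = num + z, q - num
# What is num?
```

Trace:
`num, q, z = 21, 24, 25` → num = 21; q = 24; z = 25
`num, q, z = q, z, num` → num = 24; q = 25; z = 21
`num, q = num + z, q - num` → num = 45; q = 1
So num = 45

Answer: 45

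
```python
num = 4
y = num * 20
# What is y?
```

Trace:
`num = 4` → num = 4
`y = num * 20` → y = 80
So y = 80

Answer: 80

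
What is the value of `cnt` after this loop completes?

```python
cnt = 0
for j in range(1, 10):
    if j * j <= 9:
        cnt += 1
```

Count numbers where j² ≤ 9
`cnt` takes the values: 0 → 1 → 2 → 3

Answer: 3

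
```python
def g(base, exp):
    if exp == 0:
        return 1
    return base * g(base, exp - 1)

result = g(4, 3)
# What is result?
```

g(4, 3) = 4 * 4 * 4 = 64

Answer: 64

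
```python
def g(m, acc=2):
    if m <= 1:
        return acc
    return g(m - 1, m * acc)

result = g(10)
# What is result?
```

Accumulator trace (n, acc): (10, 2) -> (9, 20) -> (8, 180) -> (7, 1440) -> (6, 10080) -> (5, 60480) -> (4, 302400) -> (3, 1209600) -> (2, 3628800) -> (1, 7257600) -> return 7257600

Answer: 7257600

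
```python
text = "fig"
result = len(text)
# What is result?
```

Trace:
`text = "fig"` → text = 'fig'
`result = len(text)` → result = 3
So result = 3

Answer: 3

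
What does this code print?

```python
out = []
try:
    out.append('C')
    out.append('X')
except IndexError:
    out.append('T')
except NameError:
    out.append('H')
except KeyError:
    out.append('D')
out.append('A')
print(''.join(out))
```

Execution trace: 'C' (try body) → 'X' (try body, no exception) → 'A' (after the try/except). Output: CXA

Answer: CXA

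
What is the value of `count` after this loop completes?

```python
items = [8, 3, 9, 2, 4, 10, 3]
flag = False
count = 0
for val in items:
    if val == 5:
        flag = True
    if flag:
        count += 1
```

Count elements after first 5 in [8, 3, 9, 2, 4, 10, 3]
`count` takes the values: 0

Answer: 0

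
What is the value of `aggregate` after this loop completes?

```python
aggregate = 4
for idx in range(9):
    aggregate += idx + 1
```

Start at 4, add 1 to 9 = 49
`aggregate` takes the values: 4 → 5 → 7 → 10 → 14 → 19 → 25 → 32 → 40 → 49

Answer: 49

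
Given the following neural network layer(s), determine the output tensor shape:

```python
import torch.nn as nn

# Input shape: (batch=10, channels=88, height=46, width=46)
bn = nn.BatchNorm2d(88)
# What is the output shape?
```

Input: (10, 88, 46, 46) -> Output: (10, 88, 46, 46)

Answer: (10, 88, 46, 46)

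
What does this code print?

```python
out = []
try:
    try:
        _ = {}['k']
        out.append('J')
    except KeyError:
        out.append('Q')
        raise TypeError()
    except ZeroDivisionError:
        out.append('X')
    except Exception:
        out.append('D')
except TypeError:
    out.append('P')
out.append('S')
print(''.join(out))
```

Execution trace: 'Q' (except KeyError) → 'P' (outer except TypeError) → 'S' (after the try/except). Output: QPS

Answer: QPS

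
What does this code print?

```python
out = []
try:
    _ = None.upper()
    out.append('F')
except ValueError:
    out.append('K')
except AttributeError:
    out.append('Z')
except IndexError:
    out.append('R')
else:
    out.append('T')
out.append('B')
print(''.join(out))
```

Execution trace: 'Z' (except AttributeError) → 'B' (after the try/except). Output: ZB

Answer: ZB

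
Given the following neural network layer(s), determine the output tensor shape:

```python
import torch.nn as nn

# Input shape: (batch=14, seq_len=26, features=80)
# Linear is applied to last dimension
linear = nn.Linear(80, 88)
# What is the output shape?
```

Input: (14, 26, 80) -> Output: (14, 26, 88)

Answer: (14, 26, 88)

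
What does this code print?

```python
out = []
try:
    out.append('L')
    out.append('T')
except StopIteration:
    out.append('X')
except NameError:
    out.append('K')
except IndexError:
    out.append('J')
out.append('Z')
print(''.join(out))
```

Execution trace: 'L' (try body) → 'T' (try body, no exception) → 'Z' (after the try/except). Output: LTZ

Answer: LTZ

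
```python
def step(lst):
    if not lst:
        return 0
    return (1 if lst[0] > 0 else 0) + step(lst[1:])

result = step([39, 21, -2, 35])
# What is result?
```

Count of positive elements in [39, 21, -2, 35] = 3

Answer: 3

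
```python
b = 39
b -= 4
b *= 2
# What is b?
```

Trace:
`b = 39` → b = 39
`b -= 4` → b = 35
`b *= 2` → b = 70
So b = 70

Answer: 70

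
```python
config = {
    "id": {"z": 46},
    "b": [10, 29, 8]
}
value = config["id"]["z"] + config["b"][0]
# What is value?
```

Trace:
`config = { ...` → config = {'id': {'z': 46}, 'b': [10, 29, 8]}
`value = config["id"]["z"] + config["b"][0]` → value = 56
So value = 56

Answer: 56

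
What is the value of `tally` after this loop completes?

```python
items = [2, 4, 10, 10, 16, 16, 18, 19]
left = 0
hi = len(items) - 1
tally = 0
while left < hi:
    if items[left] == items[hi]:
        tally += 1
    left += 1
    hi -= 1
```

Count matching pairs from ends
`tally` takes the values: 0

Answer: 0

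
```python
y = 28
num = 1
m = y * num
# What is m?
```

Trace:
`y = 28` → y = 28
`num = 1` → num = 1
`m = y * num` → m = 28
So m = 28

Answer: 28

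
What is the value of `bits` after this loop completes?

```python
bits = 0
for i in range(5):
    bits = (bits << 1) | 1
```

Build 5 consecutive 1-bits: 0b11111
`bits` takes the values: 0 → 1 → 3 → 7 → 15 → 31

Answer: 31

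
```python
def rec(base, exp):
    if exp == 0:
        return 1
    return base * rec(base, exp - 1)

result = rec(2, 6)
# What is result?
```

rec(2, 6) = 2 * 2 * 2 * 2 * 2 * 2 = 64

Answer: 64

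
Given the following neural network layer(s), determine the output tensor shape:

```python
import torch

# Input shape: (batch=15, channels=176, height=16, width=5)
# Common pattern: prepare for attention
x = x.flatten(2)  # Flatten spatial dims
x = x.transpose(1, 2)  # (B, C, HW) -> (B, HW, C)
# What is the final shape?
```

Input: (15, 176, 16, 5) -> after flatten(2): (15, 176, 80) -> Output: (15, 80, 176)

Answer: (15, 80, 176)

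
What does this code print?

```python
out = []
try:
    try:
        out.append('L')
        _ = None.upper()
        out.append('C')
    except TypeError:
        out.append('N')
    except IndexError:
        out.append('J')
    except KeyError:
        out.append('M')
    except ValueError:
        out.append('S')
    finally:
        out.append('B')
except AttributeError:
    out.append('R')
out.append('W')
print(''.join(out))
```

Execution trace: 'L' (try body) → 'B' (finally) → 'R' (outer except AttributeError) → 'W' (after the try/except). Output: LBRW

Answer: LBRW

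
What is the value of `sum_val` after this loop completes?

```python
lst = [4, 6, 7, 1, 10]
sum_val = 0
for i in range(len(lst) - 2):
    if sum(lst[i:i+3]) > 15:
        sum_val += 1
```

Count windows with sum > 15
`sum_val` takes the values: 0 → 1 → 2

Answer: 2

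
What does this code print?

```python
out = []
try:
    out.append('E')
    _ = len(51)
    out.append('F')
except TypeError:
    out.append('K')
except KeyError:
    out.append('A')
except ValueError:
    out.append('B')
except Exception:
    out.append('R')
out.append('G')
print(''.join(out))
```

Execution trace: 'E' (try body) → 'K' (except TypeError) → 'G' (after the try/except). Output: EKG

Answer: EKG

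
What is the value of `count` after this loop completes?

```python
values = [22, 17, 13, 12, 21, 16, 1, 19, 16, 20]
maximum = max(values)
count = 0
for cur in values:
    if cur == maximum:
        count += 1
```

Count of max value 22 in [22, 17, 13, 12, 21, 16, 1, 19, 16, 20]
`count` takes the values: 0 → 1

Answer: 1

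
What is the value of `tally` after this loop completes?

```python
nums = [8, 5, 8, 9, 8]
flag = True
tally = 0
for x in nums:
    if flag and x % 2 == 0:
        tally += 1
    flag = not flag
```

Count even values at even positions
`tally` takes the values: 0 → 1 → 2 → 3

Answer: 3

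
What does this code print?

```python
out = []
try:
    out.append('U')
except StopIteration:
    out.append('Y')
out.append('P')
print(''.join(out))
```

Execution trace: 'U' (try body, no exception) → 'P' (after the try/except). Output: UP

Answer: UP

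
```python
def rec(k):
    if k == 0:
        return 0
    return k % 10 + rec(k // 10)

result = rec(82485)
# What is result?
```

Sum of digits of 82485: 5 + 8 + 4 + 2 + 8 = 27

Answer: 27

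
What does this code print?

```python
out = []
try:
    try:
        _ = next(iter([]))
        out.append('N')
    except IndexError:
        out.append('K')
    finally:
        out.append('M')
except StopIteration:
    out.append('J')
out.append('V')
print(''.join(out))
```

Execution trace: 'M' (finally) → 'J' (outer except StopIteration) → 'V' (after the try/except). Output: MJV

Answer: MJV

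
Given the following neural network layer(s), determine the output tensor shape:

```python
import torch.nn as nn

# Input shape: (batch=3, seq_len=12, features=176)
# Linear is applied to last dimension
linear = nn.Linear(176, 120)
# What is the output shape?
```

Input: (3, 12, 176) -> Output: (3, 12, 120)

Answer: (3, 12, 120)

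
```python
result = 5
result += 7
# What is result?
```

Trace:
`result = 5` → result = 5
`result += 7` → result = 12
So result = 12

Answer: 12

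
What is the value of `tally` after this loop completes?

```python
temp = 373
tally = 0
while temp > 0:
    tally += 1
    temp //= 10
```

Count digits by repeated division by 10
`tally` takes the values: 0 → 1 → 2 → 3

Answer: 3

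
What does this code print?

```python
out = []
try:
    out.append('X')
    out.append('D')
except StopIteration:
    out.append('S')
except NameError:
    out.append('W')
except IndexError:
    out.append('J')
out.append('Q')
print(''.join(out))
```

Execution trace: 'X' (try body) → 'D' (try body, no exception) → 'Q' (after the try/except). Output: XDQ

Answer: XDQ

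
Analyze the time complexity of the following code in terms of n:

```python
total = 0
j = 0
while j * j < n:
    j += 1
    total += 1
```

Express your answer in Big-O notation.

Each loop level contributes: √n. Multiplying the contributions gives O(√n).

Answer: O(√n)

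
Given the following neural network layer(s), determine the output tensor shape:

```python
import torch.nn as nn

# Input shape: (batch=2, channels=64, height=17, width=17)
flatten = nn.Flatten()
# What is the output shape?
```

Input: (2, 64, 17, 17) -> Output: (2, 18496)

Answer: (2, 18496)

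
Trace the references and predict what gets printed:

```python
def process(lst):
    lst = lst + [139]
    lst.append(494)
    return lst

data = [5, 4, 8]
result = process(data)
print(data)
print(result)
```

Key concept: rebinding parameter vs mutation.
Step by step:
`data = [5, 4, 8]` → data = [5, 4, 8]
`result = process(data)` → result = [5, 4, 8, 139, 494]
`print(data)` → prints [5, 4, 8]
`print(result)` → prints [5, 4, 8, 139, 494]

Answer:
[5, 4, 8]
[5, 4, 8, 139, 494]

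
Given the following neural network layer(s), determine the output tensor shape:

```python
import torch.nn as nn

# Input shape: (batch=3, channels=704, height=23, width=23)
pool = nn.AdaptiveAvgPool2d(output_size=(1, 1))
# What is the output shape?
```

Input: (3, 704, 23, 23) -> Output: (3, 704, 1, 1)

Answer: (3, 704, 1, 1)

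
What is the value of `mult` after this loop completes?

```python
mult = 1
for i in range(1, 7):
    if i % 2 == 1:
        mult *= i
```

Product of odd numbers 1 to 6
`mult` takes the values: 1 → 3 → 15

Answer: 15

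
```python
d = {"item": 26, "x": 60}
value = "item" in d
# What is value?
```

Trace:
`d = {"item": 26, "x": 60}` → d = {'item': 26, 'x': 60}
`value = "item" in d` → value = True
So value = True

Answer: True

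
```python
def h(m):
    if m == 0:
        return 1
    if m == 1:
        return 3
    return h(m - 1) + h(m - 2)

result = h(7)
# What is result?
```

Build up from base cases: h(0)=1, h(1)=3, h(2)=4, h(3)=7, h(4)=11, h(5)=18, h(6)=29, ..., h(7)=47

Answer: 47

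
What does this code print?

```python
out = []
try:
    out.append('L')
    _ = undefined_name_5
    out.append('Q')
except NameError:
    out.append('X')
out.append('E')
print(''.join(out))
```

Execution trace: 'L' (try body) → 'X' (except NameError) → 'E' (after the try/except). Output: LXE

Answer: LXE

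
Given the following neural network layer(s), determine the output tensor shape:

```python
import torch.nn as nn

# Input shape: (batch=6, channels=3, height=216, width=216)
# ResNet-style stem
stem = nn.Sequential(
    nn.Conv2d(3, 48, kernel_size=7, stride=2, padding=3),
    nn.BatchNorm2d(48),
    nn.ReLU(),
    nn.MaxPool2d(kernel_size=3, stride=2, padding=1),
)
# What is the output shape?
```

Input: (6, 3, 216, 216) -> after Conv2d 7x7 stride=2: (6, 48, 108, 108) -> Output: (6, 48, 54, 54)

Answer: (6, 48, 54, 54)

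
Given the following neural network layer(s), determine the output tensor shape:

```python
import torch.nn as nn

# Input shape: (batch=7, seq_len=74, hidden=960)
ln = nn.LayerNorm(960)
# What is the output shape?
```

Input: (7, 74, 960) -> Output: (7, 74, 960)

Answer: (7, 74, 960)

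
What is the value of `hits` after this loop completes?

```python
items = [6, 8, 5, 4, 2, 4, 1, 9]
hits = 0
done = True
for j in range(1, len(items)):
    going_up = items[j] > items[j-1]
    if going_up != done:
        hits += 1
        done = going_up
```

Count direction changes in [6, 8, 5, 4, 2, 4, 1, 9]
`hits` takes the values: 0 → 1 → 2 → 3 → 4

Answer: 4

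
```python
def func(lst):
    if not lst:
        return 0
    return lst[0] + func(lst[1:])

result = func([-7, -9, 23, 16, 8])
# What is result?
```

(-7) + (-9) + 23 + 16 + 8 + 0 = 31

Answer: 31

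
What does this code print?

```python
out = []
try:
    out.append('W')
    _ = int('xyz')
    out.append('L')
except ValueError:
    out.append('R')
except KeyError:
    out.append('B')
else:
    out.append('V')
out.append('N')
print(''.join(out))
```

Execution trace: 'W' (try body) → 'R' (except ValueError) → 'N' (after the try/except). Output: WRN

Answer: WRN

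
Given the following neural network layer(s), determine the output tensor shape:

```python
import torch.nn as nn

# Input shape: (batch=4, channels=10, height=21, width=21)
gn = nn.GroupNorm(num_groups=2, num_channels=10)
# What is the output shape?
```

Input: (4, 10, 21, 21) -> Output: (4, 10, 21, 21)

Answer: (4, 10, 21, 21)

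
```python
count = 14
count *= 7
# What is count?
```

Trace:
`count = 14` → count = 14
`count *= 7` → count = 98
So count = 98

Answer: 98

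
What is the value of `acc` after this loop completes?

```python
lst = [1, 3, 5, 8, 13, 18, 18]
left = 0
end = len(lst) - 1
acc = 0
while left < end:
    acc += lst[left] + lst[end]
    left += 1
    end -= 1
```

Sum of pairs from ends
`acc` takes the values: 0 → 19 → 40 → 58

Answer: 58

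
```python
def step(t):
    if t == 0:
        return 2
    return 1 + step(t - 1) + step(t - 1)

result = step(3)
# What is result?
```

step(t) = 1 + 2·step(t-1), step(0)=2. Closed form: (2+1)·2^3 - 1 = 23.

Answer: 23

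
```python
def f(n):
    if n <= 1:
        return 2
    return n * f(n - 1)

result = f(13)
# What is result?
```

f(13) = 13 * 12 * 11 * 10 * 9 * 8 * 7 * 6 * 5 * 4 * 3 * 2 * 2 = 12454041600

Answer: 12454041600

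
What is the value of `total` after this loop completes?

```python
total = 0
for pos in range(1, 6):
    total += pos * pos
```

Sum of squares 1² to 5² = 55
`total` takes the values: 0 → 1 → 5 → 14 → 30 → 55

Answer: 55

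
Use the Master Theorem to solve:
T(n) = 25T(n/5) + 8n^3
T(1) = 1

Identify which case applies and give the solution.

a=25, b=5, f(n)=8n^3. log_5(25) = 2. Since c=3 > 2 and the regularity condition holds (25(n/5)^3 = (25/5^3)n^3 with 25/5^3 < 1), Case 3 applies: T(n) = Θ(f(n)) = O(n^3).

Answer: O(n^3) - Case 3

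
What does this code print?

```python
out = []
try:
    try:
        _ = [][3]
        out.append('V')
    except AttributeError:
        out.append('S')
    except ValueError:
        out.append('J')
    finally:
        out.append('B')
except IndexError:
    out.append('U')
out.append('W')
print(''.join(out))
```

Execution trace: 'B' (inner finally) → 'U' (outer except IndexError) → 'W' (after the try/except). Output: BUW

Answer: BUW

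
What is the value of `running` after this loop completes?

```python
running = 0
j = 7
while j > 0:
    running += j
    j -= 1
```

Sum 7 down to 1
`running` takes the values: 0 → 7 → 13 → 18 → 22 → 25 → 27 → 28

Answer: 28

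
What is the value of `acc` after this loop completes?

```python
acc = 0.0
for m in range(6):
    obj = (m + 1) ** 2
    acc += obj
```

Sum of squared losses 1² + 2² + ... + 6²
`acc` takes the values: 0.0 → 1.0 → 5.0 → 14.0 → 30.0 → 55.0 → 91.0

Answer: 91.0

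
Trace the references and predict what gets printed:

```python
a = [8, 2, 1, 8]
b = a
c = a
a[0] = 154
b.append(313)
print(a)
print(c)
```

Key concept: multiple aliases.
Step by step:
`a = [8, 2, 1, 8]` → a = [8, 2, 1, 8]
`b = a` → b = [8, 2, 1, 8] (same object as a)
`c = a` → c = [8, 2, 1, 8] (same object as a, b)
`a[0] = 154` → a = [154, 2, 1, 8] (same object as b, c); b = [154, 2, 1, 8] (same object as a, c); c = [154, 2, 1, 8] (same object as a, b)
`b.append(313)` → a = [154, 2, 1, 8, 313] (same object as b, c); b = [154, 2, 1, 8, 313] (same object as a, c); c = [154, 2, 1, 8, 313] (same object as a, b)
`print(a)` → prints [154, 2, 1, 8, 313]
`print(c)` → prints [154, 2, 1, 8, 313]

Answer:
[154, 2, 1, 8, 313]
[154, 2, 1, 8, 313]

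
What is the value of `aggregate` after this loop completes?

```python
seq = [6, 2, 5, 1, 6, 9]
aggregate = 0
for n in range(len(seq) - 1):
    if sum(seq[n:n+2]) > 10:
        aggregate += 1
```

Count windows with sum > 10
`aggregate` takes the values: 0 → 1

Answer: 1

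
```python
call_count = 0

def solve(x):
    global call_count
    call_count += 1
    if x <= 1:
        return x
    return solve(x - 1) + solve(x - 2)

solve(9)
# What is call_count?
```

Calls(x) = 1 + Calls(x-1) + Calls(x-2); Calls(0)=Calls(1)=1. For x=9 this gives 109.

Answer: 109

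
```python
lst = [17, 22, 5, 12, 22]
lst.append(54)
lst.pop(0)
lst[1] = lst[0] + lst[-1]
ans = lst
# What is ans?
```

Trace:
`lst = [17, 22, 5, 12, 22]` → lst = [17, 22, 5, 12, 22]
`lst.append(54)` → lst = [17, 22, 5, 12, 22, 54]
`lst.pop(0)` → lst = [22, 5, 12, 22, 54]
`lst[1] = lst[0] + lst[-1]` → lst = [22, 76, 12, 22, 54]
`ans = lst` → ans = [22, 76, 12, 22, 54]
So ans = [22, 76, 12, 22, 54]

Answer: [22, 76, 12, 22, 54]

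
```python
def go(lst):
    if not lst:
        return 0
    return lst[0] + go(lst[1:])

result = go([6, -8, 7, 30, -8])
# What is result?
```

6 + (-8) + 7 + 30 + (-8) + 0 = 27

Answer: 27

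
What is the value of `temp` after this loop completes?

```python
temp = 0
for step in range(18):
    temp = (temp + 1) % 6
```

Increment mod 6, 18 times = 0
`temp` takes the values: 0 → 1 → 2 → 3 → 4 → 5 → 0 → 1 → 2 → 3 → 4 → 5 → 0 → 1 → 2 → 3 → 4 → 5 → 0

Answer: 0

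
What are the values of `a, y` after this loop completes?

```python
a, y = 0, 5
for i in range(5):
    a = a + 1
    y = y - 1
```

a goes 0→5, y goes 5→0
`a, y` takes the values: (0, 5) → (1, 5) → (1, 4) → (2, 4) → (2, 3) → (3, 3) → (3, 2) → (4, 2) → (4, 1) → (5, 1) → (5, 0)

Answer: 5, 0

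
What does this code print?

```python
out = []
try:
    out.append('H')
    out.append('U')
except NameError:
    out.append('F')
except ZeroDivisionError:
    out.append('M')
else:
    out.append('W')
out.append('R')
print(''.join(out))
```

Execution trace: 'H' (try body) → 'U' (try body, no exception) → 'W' (else) → 'R' (after the try/except). Output: HUWR

Answer: HUWR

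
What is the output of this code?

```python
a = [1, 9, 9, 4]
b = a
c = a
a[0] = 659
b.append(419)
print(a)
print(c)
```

Key concept: multiple aliases.
Step by step:
`a = [1, 9, 9, 4]` → a = [1, 9, 9, 4]
`b = a` → b = [1, 9, 9, 4] (same object as a)
`c = a` → c = [1, 9, 9, 4] (same object as a, b)
`a[0] = 659` → a = [659, 9, 9, 4] (same object as b, c); b = [659, 9, 9, 4] (same object as a, c); c = [659, 9, 9, 4] (same object as a, b)
`b.append(419)` → a = [659, 9, 9, 4, 419] (same object as b, c); b = [659, 9, 9, 4, 419] (same object as a, c); c = [659, 9, 9, 4, 419] (same object as a, b)
`print(a)` → prints [659, 9, 9, 4, 419]
`print(c)` → prints [659, 9, 9, 4, 419]

Answer:
[659, 9, 9, 4, 419]
[659, 9, 9, 4, 419]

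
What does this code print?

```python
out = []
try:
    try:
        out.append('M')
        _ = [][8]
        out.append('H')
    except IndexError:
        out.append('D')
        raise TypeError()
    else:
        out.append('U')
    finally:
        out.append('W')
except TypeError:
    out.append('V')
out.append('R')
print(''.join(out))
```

Execution trace: 'M' (inner try body) → 'D' (inner except IndexError) → 'W' (inner finally) → 'V' (outer except TypeError) → 'R' (after the try/except). Output: MDWVR

Answer: MDWVR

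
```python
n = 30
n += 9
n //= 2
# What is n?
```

Trace:
`n = 30` → n = 30
`n += 9` → n = 39
`n //= 2` → n = 19
So n = 19

Answer: 19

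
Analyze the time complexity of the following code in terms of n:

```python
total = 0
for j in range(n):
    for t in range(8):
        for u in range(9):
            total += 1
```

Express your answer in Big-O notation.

Each loop level contributes: n × 1 × 1. Multiplying the contributions gives O(n).

Answer: O(n)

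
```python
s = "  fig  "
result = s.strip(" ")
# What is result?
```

Trace:
`s = "  fig  "` → s = '  fig  '
`result = s.strip(" ")` → result = 'fig'
So result = 'fig'

Answer: 'fig'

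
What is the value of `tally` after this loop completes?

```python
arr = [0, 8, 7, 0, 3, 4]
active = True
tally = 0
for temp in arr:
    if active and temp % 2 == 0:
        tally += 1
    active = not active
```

Count even values at even positions
`tally` takes the values: 0 → 1

Answer: 1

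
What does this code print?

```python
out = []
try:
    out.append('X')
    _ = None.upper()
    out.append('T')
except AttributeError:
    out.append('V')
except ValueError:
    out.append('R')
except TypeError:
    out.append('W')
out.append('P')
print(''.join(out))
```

Execution trace: 'X' (try body) → 'V' (except AttributeError) → 'P' (after the try/except). Output: XVP

Answer: XVP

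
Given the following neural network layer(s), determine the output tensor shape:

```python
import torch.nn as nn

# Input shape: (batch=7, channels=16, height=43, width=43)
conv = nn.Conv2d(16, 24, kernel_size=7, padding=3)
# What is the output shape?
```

Input: (7, 16, 43, 43) -> Output: (7, 24, 43, 43)

Answer: (7, 24, 43, 43)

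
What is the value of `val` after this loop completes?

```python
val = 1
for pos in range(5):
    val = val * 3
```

Multiply by 3, 5 times: 1 * 3^5 = 243
`val` takes the values: 1 → 3 → 9 → 27 → 81 → 243

Answer: 243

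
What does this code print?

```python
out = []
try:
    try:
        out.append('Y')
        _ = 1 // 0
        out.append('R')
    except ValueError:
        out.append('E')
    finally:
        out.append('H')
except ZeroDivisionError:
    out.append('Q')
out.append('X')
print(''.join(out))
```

Execution trace: 'Y' (inner try body) → 'H' (inner finally) → 'Q' (outer except ZeroDivisionError) → 'X' (after the try/except). Output: YHQX

Answer: YHQX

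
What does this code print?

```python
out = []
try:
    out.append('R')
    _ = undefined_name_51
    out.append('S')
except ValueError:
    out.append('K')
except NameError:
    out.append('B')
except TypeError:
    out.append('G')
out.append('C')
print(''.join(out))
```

Execution trace: 'R' (try body) → 'B' (except NameError) → 'C' (after the try/except). Output: RBC

Answer: RBC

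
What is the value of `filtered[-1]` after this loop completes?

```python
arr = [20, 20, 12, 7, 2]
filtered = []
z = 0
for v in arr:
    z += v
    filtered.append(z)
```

Cumulative sum ends at 61
`filtered` takes the values: [] → [20] → [20, 40] → [20, 40, 52] → [20, 40, 52, 59] → [20, 40, 52, 59, 61]
So `filtered[-1]` = 61

Answer: 61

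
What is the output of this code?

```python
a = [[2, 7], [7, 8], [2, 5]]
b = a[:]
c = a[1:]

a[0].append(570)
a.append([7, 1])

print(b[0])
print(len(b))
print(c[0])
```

Key concept: slice with nested mutation.
Step by step:
`a = [[2, 7], [7, 8], [2, 5]]` → a = [[2, 7], [7, 8], [2, 5]]
`b = a[:]` → b = [[2, 7], [7, 8], [2, 5]]
`c = a[1:]` → c = [[7, 8], [2, 5]]
`a[0].append(570)` → a = [[2, 7, 570], [7, 8], [2, 5]]; b = [[2, 7, 570], [7, 8], [2, 5]]
`a.append([7, 1])` → a = [[2, 7, 570], [7, 8], [2, 5], [7, 1]]
`print(b[0])` → prints [2, 7, 570]
`print(len(b))` → prints 3
`print(c[0])` → prints [7, 8]

Answer:
[2, 7, 570]
3
[7, 8]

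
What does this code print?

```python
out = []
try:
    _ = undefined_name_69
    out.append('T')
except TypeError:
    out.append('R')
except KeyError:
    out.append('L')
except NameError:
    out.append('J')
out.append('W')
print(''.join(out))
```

Execution trace: 'J' (except NameError) → 'W' (after the try/except). Output: JW

Answer: JW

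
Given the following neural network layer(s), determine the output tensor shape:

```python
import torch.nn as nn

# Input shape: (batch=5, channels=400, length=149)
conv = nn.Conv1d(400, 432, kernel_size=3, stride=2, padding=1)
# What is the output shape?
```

Input: (5, 400, 149) -> Output: (5, 432, 75)

Answer: (5, 432, 75)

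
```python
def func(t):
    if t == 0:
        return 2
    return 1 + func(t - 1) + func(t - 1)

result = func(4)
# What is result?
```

func(t) = 1 + 2·func(t-1), func(0)=2. Closed form: (2+1)·2^4 - 1 = 47.

Answer: 47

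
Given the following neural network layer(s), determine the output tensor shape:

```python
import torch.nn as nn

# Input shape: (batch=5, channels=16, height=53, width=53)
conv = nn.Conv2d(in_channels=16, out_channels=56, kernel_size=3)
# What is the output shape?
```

Input: (5, 16, 53, 53) -> Output: (5, 56, 51, 51)

Answer: (5, 56, 51, 51)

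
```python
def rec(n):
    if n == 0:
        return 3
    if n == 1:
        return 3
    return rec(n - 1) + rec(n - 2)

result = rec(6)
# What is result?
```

Build up from base cases: rec(0)=3, rec(1)=3, rec(2)=6, rec(3)=9, rec(4)=15, rec(5)=24, rec(6)=39

Answer: 39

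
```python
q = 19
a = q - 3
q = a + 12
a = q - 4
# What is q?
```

Trace:
`q = 19` → q = 19
`a = q - 3` → a = 16
`q = a + 12` → q = 28
`a = q - 4` → a = 24
So q = 28

Answer: 28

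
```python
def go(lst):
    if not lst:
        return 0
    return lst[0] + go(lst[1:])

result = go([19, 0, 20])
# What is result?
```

19 + 0 + 20 + 0 = 39

Answer: 39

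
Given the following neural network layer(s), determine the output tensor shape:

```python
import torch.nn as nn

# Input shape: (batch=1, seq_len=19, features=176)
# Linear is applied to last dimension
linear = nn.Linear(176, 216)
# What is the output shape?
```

Input: (1, 19, 176) -> Output: (1, 19, 216)

Answer: (1, 19, 216)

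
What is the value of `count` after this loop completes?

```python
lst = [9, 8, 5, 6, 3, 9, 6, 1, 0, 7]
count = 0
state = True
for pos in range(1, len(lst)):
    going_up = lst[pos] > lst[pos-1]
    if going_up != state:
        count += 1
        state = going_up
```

Count direction changes in [9, 8, 5, 6, 3, 9, 6, 1, 0, 7]
`count` takes the values: 0 → 1 → 2 → 3 → 4 → 5 → 6

Answer: 6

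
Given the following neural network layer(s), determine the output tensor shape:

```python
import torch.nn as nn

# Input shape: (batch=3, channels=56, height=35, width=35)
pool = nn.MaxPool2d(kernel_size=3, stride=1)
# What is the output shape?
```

Input: (3, 56, 35, 35) -> Output: (3, 56, 33, 33)

Answer: (3, 56, 33, 33)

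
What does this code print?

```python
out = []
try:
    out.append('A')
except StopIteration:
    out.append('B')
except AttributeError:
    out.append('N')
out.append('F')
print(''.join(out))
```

Execution trace: 'A' (try body, no exception) → 'F' (after the try/except). Output: AF

Answer: AF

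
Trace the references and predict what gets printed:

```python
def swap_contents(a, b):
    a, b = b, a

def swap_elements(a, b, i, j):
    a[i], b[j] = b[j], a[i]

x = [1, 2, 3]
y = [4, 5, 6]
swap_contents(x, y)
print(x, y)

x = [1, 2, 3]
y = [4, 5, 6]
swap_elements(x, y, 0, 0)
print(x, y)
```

Key concept: parameter rebinding vs mutation.
Step by step:
`x = [1, 2, 3]` → x = [1, 2, 3]
`y = [4, 5, 6]` → y = [4, 5, 6]
`swap_contents(x, y)` → no visible change to tracked variables
`print(x, y)` → prints [1, 2, 3] [4, 5, 6]
`x = [1, 2, 3]` → x = [1, 2, 3]
`y = [4, 5, 6]` → y = [4, 5, 6]
`swap_elements(x, y, 0, 0)` → x = [4, 2, 3]; y = [1, 5, 6]
`print(x, y)` → prints [4, 2, 3] [1, 5, 6]

Answer:
[1, 2, 3] [4, 5, 6]
[4, 2, 3] [1, 5, 6]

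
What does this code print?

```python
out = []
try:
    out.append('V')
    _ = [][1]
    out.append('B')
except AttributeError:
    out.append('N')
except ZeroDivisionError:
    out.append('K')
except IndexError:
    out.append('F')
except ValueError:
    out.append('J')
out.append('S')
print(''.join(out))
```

Execution trace: 'V' (try body) → 'F' (except IndexError) → 'S' (after the try/except). Output: VFS

Answer: VFS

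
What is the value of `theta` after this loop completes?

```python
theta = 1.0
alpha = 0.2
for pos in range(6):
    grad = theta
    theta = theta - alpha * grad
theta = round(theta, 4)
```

Gradient descent: w = 1.0 * (1 - 0.2)^6
`theta` takes the values: 1.0 → 0.8 → 0.64 → 0.512 → 0.4096 → 0.32768 → 0.262144 → 0.2621

Answer: 0.2621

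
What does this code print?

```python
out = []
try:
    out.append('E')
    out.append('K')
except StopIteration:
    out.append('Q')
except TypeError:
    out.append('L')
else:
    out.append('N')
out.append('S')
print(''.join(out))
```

Execution trace: 'E' (try body) → 'K' (try body, no exception) → 'N' (else) → 'S' (after the try/except). Output: EKNS

Answer: EKNS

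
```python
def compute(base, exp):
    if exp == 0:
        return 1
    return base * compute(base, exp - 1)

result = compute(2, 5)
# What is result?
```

compute(2, 5) = 2 * 2 * 2 * 2 * 2 = 32

Answer: 32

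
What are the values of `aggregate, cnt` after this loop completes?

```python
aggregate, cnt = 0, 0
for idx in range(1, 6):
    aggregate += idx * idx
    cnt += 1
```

Sum of squares and count
`aggregate, cnt` takes the values: (0, 0) → (1, 0) → (1, 1) → (5, 1) → (5, 2) → (14, 2) → (14, 3) → (30, 3) → (30, 4) → (55, 4) → (55, 5)

Answer: 55, 5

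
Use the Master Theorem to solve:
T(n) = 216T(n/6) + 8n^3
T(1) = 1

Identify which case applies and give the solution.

a=216, b=6, f(n)=8n^3. log_6(216) = 3. Since c=3 = 3, Case 2 applies: T(n) = Θ(n^log_b(a) · log n) = O(n^3 log n).

Answer: O(n^3 log n) - Case 2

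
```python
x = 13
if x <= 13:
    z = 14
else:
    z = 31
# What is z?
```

Trace:
`x = 13` → x = 13
`if x <= 13: ...` → x <= 13 is True → z = 14
So z = 14

Answer: 14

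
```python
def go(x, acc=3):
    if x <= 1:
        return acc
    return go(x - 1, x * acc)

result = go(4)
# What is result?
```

Accumulator trace (n, acc): (4, 3) -> (3, 12) -> (2, 36) -> (1, 72) -> return 72

Answer: 72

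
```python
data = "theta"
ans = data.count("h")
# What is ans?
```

Trace:
`data = "theta"` → data = 'theta'
`ans = data.count("h")` → ans = 1
So ans = 1

Answer: 1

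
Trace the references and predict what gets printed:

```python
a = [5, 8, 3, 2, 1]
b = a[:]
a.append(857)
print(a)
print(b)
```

Key concept: slice [:] creates copy.
Step by step:
`a = [5, 8, 3, 2, 1]` → a = [5, 8, 3, 2, 1]
`b = a[:]` → b = [5, 8, 3, 2, 1]
`a.append(857)` → a = [5, 8, 3, 2, 1, 857]
`print(a)` → prints [5, 8, 3, 2, 1, 857]
`print(b)` → prints [5, 8, 3, 2, 1]

Answer:
[5, 8, 3, 2, 1, 857]
[5, 8, 3, 2, 1]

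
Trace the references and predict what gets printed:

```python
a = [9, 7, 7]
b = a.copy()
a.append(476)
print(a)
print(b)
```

Key concept: list.copy() creates independent copy.
Step by step:
`a = [9, 7, 7]` → a = [9, 7, 7]
`b = a.copy()` → b = [9, 7, 7]
`a.append(476)` → a = [9, 7, 7, 476]
`print(a)` → prints [9, 7, 7, 476]
`print(b)` → prints [9, 7, 7]

Answer:
[9, 7, 7, 476]
[9, 7, 7]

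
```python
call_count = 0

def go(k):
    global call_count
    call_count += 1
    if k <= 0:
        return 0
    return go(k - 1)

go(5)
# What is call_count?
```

Linear recursion stepping by 1: 6 calls from k=5 down to ≤0.

Answer: 6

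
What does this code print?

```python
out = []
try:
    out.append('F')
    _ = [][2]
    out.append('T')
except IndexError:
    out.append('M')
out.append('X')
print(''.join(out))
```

Execution trace: 'F' (try body) → 'M' (except IndexError) → 'X' (after the try/except). Output: FMX

Answer: FMX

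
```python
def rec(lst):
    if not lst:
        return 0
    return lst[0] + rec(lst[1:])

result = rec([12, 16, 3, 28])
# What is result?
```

12 + 16 + 3 + 28 + 0 = 59

Answer: 59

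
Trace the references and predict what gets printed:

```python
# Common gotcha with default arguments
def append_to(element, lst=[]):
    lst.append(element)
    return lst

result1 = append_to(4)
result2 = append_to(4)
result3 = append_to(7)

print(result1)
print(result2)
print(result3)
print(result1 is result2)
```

Key concept: mutable default argument gotcha.
Step by step:
`result1 = append_to(4)` → result1 = [4]
`result2 = append_to(4)` → result1 = [4, 4] (same object as result2); result2 = [4, 4] (same object as result1)
`result3 = append_to(7)` → result1 = [4, 4, 7] (same object as result2, result3); result2 = [4, 4, 7] (same object as result1, result3); result3 = [4, 4, 7] (same object as result1, result2)
`print(result1)` → prints [4, 4, 7]
`print(result2)` → prints [4, 4, 7]
`print(result3)` → prints [4, 4, 7]
`print(result1 is result2)` → prints True

Answer:
[4, 4, 7]
[4, 4, 7]
[4, 4, 7]
True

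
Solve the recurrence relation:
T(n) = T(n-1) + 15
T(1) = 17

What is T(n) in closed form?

Unrolling: T(n) = T(1) + 15·(n-1) = 17 + 15(n-1) = 15n + 2.

Answer: T(n) = 15n + 2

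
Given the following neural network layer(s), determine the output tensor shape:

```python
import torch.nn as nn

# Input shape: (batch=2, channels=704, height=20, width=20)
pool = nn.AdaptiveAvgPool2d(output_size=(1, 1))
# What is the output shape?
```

Input: (2, 704, 20, 20) -> Output: (2, 704, 1, 1)

Answer: (2, 704, 1, 1)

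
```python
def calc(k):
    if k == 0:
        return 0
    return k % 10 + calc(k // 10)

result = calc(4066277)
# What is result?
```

Sum of digits of 4066277: 7 + 7 + 2 + 6 + 6 + 0 + 4 = 32

Answer: 32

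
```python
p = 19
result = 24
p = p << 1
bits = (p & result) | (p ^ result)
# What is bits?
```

Trace:
`p = 19` → p = 19
`result = 24` → result = 24
`p = p << 1` → p = 38
`bits = (p & result) | (p ^ result)` → bits = 62
So bits = 62

Answer: 62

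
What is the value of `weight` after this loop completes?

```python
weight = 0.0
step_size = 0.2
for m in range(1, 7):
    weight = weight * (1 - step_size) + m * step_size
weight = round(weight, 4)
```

Moving average with lr=0.2
`weight` takes the values: 0.0 → 0.2 → 0.56 → 1.048 → 1.6384 → 2.31072 → 3.048576 → 3.0486

Answer: 3.0486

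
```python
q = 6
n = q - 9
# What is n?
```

Trace:
`q = 6` → q = 6
`n = q - 9` → n = -3
So n = -3

Answer: -3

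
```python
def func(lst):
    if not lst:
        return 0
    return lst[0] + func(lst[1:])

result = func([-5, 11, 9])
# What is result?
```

(-5) + 11 + 9 + 0 = 15

Answer: 15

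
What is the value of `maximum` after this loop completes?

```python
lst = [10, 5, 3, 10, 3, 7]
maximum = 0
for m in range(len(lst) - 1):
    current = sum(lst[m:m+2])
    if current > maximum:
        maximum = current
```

Max sum of 2-element window in [10, 5, 3, 10, 3, 7]
`maximum` takes the values: 0 → 15

Answer: 15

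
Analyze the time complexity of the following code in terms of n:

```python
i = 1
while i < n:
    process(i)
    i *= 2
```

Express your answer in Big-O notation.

This is Logarithmic loop. Time complexity: O(log n).

Answer: O(log n)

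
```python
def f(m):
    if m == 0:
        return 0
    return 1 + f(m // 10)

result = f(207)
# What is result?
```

Count of digits of 207: 3

Answer: 3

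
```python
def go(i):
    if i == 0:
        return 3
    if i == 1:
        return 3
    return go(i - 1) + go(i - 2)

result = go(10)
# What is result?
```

Build up from base cases: go(0)=3, go(1)=3, go(2)=6, go(3)=9, go(4)=15, go(5)=24, go(6)=39, ..., go(10)=267

Answer: 267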